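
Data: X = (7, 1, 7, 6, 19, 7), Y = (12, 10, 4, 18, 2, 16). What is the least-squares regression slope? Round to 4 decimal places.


b = sum((xi-xbar)(yi-ybar)) / sum((xi-xbar)^2)
n = 6, xbar = 47/6 ≈ 7.833333, ybar = 62/6 = 31/3 ≈ 10.333333
Sxy = sum((xi-xbar)(yi-ybar)) = -317/3 ≈ -105.666667
Sxx = sum((xi-xbar)^2) = 1061/6 ≈ 176.833333
b = Sxy / Sxx = -634/1061 ≈ -0.597549

-0.5975


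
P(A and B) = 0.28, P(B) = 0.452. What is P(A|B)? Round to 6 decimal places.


P(A|B) = P(A and B) / P(B) = 0.28 / 0.452 = 70/113 ≈ 0.61946903

0.619469


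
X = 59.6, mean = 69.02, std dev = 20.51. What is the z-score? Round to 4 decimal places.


z = (X - mu) / sigma
X - mu = 59.6 - 69.02 = -9.42
z = -9.42 / 20.51 = -942/2051 ≈ -0.459288

-0.4593


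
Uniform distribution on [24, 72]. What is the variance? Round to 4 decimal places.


Var = (b-a)^2 / 12
(b-a)^2 = (72 - 24)^2 = 2304
Var = 2304/12 = 192

192.0000


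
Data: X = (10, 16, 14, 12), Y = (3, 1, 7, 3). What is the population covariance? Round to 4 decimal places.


Cov = (1/n)*sum((xi-xbar)(yi-ybar))
n = 4, xbar = 52/4 = 13, ybar = 14/4 = 3.5
sum((xi-xbar)(yi-ybar)) = -2
Cov = -2 / 4 = -0.5

-0.5000


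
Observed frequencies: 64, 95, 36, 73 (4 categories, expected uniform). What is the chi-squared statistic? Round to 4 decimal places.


chi2 = sum((O-E)^2/E), E = total/4
total = 268, E = 268/4 = 67
(64 - 67)^2 / 67 = 9 / 67 = 9/67 ≈ 0.134328
(95 - 67)^2 / 67 = 784 / 67 = 784/67 ≈ 11.701493
(36 - 67)^2 / 67 = 961 / 67 = 961/67 ≈ 14.343284
(73 - 67)^2 / 67 = 36 / 67 = 36/67 ≈ 0.537313
chi2 = 1790/67 ≈ 26.716418

26.7164


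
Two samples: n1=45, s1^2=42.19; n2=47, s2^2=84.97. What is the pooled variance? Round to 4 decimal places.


sp^2 = ((n1-1)*s1^2 + (n2-1)*s2^2)/(n1+n2-2)
(n1-1)*s1^2 = 44 * 42.19 = 1856.36
(n2-1)*s2^2 = 46 * 84.97 = 3908.62
numerator = 1856.36 + 3908.62 = 5764.98
n1+n2-2 = 90
sp^2 = 5764.98 / 90 = 96083/1500 ≈ 64.055333

64.0553


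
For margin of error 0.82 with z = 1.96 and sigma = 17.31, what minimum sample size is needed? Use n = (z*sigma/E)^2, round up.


z*sigma/E = 1.96 * 17.31 / 0.82 = 84819/2050 ≈ 41.375122
(z*sigma/E)^2 ≈ 1711.900716
round up: n = 1712

1712


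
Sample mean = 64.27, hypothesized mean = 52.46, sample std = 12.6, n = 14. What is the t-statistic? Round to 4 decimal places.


t = (xbar - mu0) / (s/sqrt(n))
xbar - mu0 = 64.27 - 52.46 = 11.81
sqrt(14) ≈ 3.74165739
s/sqrt(n) = 12.6 / 3.74165739 ≈ 3.36749165
t = 11.81 / 3.36749165 ≈ 3.507061

3.5071


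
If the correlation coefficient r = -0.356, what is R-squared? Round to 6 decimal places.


R^2 = r^2 = (-0.356)^2 = 0.126736

0.126736


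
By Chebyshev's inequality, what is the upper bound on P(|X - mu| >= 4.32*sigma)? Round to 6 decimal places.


P <= 1/k^2
k^2 = 4.32^2 = 18.6624
1/k^2 = 1 / 18.6624 ≈ 0.05358368

0.053584


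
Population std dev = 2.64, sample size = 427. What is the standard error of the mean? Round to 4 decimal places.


SE = sigma / sqrt(n)
sqrt(427) ≈ 20.663978
SE = 2.64 / 20.663978 ≈ 0.127759

0.1278


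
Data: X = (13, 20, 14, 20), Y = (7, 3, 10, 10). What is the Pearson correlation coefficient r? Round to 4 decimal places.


r = sum((xi-xbar)(yi-ybar)) / sqrt(sum((xi-xbar)^2) * sum((yi-ybar)^2))
n = 4, xbar = 67/4 = 16.75, ybar = 30/4 = 7.5
Sxy = sum((xi-xbar)(yi-ybar)) = -11.5
Sxx = sum((xi-xbar)^2) = 42.75
Syy = sum((yi-ybar)^2) = 33
sqrt(Sxx*Syy) ≈ 37.559952
r = Sxy / sqrt(Sxx*Syy) = -11.5 / 37.559952 ≈ -0.306177

-0.3062


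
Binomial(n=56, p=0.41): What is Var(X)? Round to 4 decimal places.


Var = n*p*(1-p) = 56 * 0.41 * 0.59 = 13.5464

13.5464


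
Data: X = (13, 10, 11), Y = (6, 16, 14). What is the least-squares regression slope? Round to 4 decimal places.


b = sum((xi-xbar)(yi-ybar)) / sum((xi-xbar)^2)
n = 3, xbar = 34/3 ≈ 11.333333, ybar = 36/3 = 12
Sxy = sum((xi-xbar)(yi-ybar)) = -16
Sxx = sum((xi-xbar)^2) = 14/3 ≈ 4.666667
b = Sxy / Sxx = -24/7 ≈ -3.428571

-3.4286


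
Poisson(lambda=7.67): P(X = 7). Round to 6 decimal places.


P = e^(-lam) * lam^k / k!
e^(-7.67) ≈ 0.0004666178
lam^k = 7.67^7 ≈ 1561591.900022
k! = 7! = 5040
P = 0.0004666178 * 1561591.900022 / 5040 ≈ 0.144577

0.144577


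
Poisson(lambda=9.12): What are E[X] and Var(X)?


E[X] = Var(X) = lambda = 9.12

9.12, 9.12


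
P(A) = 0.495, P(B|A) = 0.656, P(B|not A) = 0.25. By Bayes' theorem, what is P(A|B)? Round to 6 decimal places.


P(A|B) = P(B|A)*P(A) / P(B), P(B) = P(B|A)*P(A) + P(B|not A)*P(not A)
P(B|A)*P(A) = 0.656 * 0.495 = 0.32472
P(B|not A)*P(not A) = 0.25 * 0.505 = 0.12625
P(B) = 0.32472 + 0.12625 = 0.45097
P(A|B) = 0.32472 / 0.45097 ≈ 0.72004790

0.720048


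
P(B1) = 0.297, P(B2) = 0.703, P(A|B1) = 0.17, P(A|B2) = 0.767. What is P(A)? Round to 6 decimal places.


P(A) = P(A|B1)*P(B1) + P(A|B2)*P(B2)
P(A|B1)*P(B1) = 0.17 * 0.297 = 0.05049
P(A|B2)*P(B2) = 0.767 * 0.703 = 0.539201
P(A) = 0.05049 + 0.539201 = 0.589691

0.589691


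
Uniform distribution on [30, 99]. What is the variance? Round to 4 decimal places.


Var = (b-a)^2 / 12
(b-a)^2 = (99 - 30)^2 = 4761
Var = 4761/12 = 396.75

396.7500


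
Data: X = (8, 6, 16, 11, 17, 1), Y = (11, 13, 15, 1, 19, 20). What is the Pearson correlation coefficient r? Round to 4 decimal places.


r = sum((xi-xbar)(yi-ybar)) / sqrt(sum((xi-xbar)^2) * sum((yi-ybar)^2))
n = 6, xbar = 59/6 ≈ 9.833333, ybar = 79/6 ≈ 13.166667
Sxy = sum((xi-xbar)(yi-ybar)) = -101/6 ≈ -16.833333
Sxx = sum((xi-xbar)^2) = 1121/6 ≈ 186.833333
Syy = sum((yi-ybar)^2) = 1421/6 ≈ 236.833333
sqrt(Sxx*Syy) ≈ 210.352944
r = Sxy / sqrt(Sxx*Syy) = -16.833333 / 210.352944 ≈ -0.080024

-0.0800


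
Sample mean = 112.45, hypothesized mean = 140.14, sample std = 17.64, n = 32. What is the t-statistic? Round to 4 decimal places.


t = (xbar - mu0) / (s/sqrt(n))
xbar - mu0 = 112.45 - 140.14 = -27.69
sqrt(32) ≈ 5.65685425
s/sqrt(n) = 17.64 / 5.65685425 ≈ 3.11834091
t = -27.69 / 3.11834091 ≈ -8.879722

-8.8797


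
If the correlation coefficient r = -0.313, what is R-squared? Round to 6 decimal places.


R^2 = r^2 = (-0.313)^2 = 0.097969

0.097969


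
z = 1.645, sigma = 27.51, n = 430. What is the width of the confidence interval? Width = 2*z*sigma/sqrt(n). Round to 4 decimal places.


width = 2*z*sigma/sqrt(n)
2*z*sigma = 2 * 1.645 * 27.51 = 90.5079
sqrt(430) ≈ 20.736441
width = 90.5079 / 20.736441 ≈ 4.364679

4.3647


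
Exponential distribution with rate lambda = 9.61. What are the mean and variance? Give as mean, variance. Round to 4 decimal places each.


mean = 1/lam, var = 1/lam^2
mean = 1 / 9.61 = 100/961 ≈ 0.104058
lam^2 = 9.61^2 = 92.3521
var = 1 / 92.3521 ≈ 0.010828

0.1041, 0.0108


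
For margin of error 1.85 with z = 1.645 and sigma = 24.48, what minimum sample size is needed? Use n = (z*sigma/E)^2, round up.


z*sigma/E = 1.645 * 24.48 / 1.85 = 100674/4625 ≈ 21.767351
(z*sigma/E)^2 ≈ 473.817585
round up: n = 474

474


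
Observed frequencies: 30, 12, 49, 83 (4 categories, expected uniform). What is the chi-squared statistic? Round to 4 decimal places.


chi2 = sum((O-E)^2/E), E = total/4
total = 174, E = 174/4 = 43.5
(30 - 43.5)^2 / 43.5 = 182.25 / 43.5 = 243/58 ≈ 4.189655
(12 - 43.5)^2 / 43.5 = 992.25 / 43.5 = 1323/58 ≈ 22.810345
(49 - 43.5)^2 / 43.5 = 30.25 / 43.5 = 121/174 ≈ 0.695402
(83 - 43.5)^2 / 43.5 = 1560.25 / 43.5 = 6241/174 ≈ 35.867816
chi2 = 5530/87 ≈ 63.563218

63.5632


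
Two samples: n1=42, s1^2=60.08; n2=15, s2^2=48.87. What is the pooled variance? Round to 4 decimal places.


sp^2 = ((n1-1)*s1^2 + (n2-1)*s2^2)/(n1+n2-2)
(n1-1)*s1^2 = 41 * 60.08 = 2463.28
(n2-1)*s2^2 = 14 * 48.87 = 684.18
numerator = 2463.28 + 684.18 = 3147.46
n1+n2-2 = 55
sp^2 = 3147.46 / 55 = 157373/2750 ≈ 57.226545

57.2265


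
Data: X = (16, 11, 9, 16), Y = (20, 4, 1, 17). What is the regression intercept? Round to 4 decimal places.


a = ybar - b*xbar, where b = sum((xi-xbar)(yi-ybar)) / sum((xi-xbar)^2)
n = 4, xbar = 52/4 = 13, ybar = 42/4 = 10.5
Sxy = sum((xi-xbar)(yi-ybar)) = 99
Sxx = sum((xi-xbar)^2) = 38
b = Sxy / Sxx = 99/38 ≈ 2.605263
a = 10.5 - 2.605263 * 13 = -444/19 ≈ -23.368421

-23.3684


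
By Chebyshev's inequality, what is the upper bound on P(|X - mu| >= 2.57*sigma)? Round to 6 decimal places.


P <= 1/k^2
k^2 = 2.57^2 = 6.6049
1/k^2 = 1 / 6.6049 ≈ 0.15140275

0.151403


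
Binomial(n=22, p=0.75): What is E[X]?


E[X] = n*p = 22 * 0.75 = 16.5

16.5


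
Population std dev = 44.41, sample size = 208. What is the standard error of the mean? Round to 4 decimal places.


SE = sigma / sqrt(n)
sqrt(208) ≈ 14.422205
SE = 44.41 / 14.422205 ≈ 3.079279

3.0793


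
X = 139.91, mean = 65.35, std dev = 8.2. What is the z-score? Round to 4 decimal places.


z = (X - mu) / sigma
X - mu = 139.91 - 65.35 = 74.56
z = 74.56 / 8.2 = 1864/205 ≈ 9.092683

9.0927


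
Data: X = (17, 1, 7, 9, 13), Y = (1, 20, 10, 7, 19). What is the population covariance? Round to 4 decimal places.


Cov = (1/n)*sum((xi-xbar)(yi-ybar))
n = 5, xbar = 47/5 = 9.4, ybar = 57/5 = 11.4
sum((xi-xbar)(yi-ybar)) = -118.8
Cov = -118.8 / 5 = -23.76

-23.7600


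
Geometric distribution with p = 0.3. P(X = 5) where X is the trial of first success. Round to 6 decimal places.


P = (1-p)^(k-1) * p
(1-p)^(k-1) = 0.7^4 = 0.2401
P = 0.2401 * 0.3 = 0.07203

0.072030


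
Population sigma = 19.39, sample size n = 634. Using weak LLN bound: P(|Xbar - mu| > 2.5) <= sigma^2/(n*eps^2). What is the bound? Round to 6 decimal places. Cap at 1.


bound = min(1, sigma^2/(n*eps^2))
sigma^2 = 19.39^2 = 375.9721
n*eps^2 = 634 * 2.5^2 = 634 * 6.25 = 3962.5
sigma^2/(n*eps^2) = 375.9721 / 3962.5 ≈ 0.09488255

0.094883


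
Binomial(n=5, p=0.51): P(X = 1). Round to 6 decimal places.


P = C(n,k) * p^k * (1-p)^(n-k)
C(5,1) = 5
p^k = 0.51^1 = 0.51
(1-p)^(n-k) = 0.49^4 = 0.05764801
P = 5 * 0.51 * 0.05764801 ≈ 0.147002

0.147002


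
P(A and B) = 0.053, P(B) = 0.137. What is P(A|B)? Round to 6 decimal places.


P(A|B) = P(A and B) / P(B) = 0.053 / 0.137 = 53/137 ≈ 0.38686131

0.386861


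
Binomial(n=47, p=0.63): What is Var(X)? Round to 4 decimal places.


Var = n*p*(1-p) = 47 * 0.63 * 0.37 = 10.9557

10.9557


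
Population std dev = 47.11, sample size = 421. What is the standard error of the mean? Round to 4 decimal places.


SE = sigma / sqrt(n)
sqrt(421) ≈ 20.518285
SE = 47.11 / 20.518285 ≈ 2.296001

2.2960


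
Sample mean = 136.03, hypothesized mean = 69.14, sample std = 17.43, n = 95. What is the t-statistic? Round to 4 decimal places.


t = (xbar - mu0) / (s/sqrt(n))
xbar - mu0 = 136.03 - 69.14 = 66.89
sqrt(95) ≈ 9.74679434
s/sqrt(n) = 17.43 / 9.74679434 ≈ 1.78828027
t = 66.89 / 1.78828027 ≈ 37.404651

37.4047


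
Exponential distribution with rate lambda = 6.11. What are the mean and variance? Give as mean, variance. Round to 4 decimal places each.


mean = 1/lam, var = 1/lam^2
mean = 1 / 6.11 = 100/611 ≈ 0.163666
lam^2 = 6.11^2 = 37.3321
var = 1 / 37.3321 ≈ 0.026787

0.1637, 0.0268


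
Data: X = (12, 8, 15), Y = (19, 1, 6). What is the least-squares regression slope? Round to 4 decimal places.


b = sum((xi-xbar)(yi-ybar)) / sum((xi-xbar)^2)
n = 3, xbar = 35/3 ≈ 11.666667, ybar = 26/3 ≈ 8.666667
Sxy = sum((xi-xbar)(yi-ybar)) = 68/3 ≈ 22.666667
Sxx = sum((xi-xbar)^2) = 74/3 ≈ 24.666667
b = Sxy / Sxx = 34/37 ≈ 0.918919

0.9189


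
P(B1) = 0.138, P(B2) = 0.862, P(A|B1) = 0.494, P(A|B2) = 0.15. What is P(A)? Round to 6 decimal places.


P(A) = P(A|B1)*P(B1) + P(A|B2)*P(B2)
P(A|B1)*P(B1) = 0.494 * 0.138 = 0.068172
P(A|B2)*P(B2) = 0.15 * 0.862 = 0.1293
P(A) = 0.068172 + 0.1293 = 0.197472

0.197472


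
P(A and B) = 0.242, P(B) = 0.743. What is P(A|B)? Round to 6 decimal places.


P(A|B) = P(A and B) / P(B) = 0.242 / 0.743 = 242/743 ≈ 0.32570659

0.325707


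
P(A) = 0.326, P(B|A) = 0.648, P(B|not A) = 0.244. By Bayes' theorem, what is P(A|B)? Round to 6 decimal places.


P(A|B) = P(B|A)*P(A) / P(B), P(B) = P(B|A)*P(A) + P(B|not A)*P(not A)
P(B|A)*P(A) = 0.648 * 0.326 = 0.211248
P(B|not A)*P(not A) = 0.244 * 0.674 = 0.164456
P(B) = 0.211248 + 0.164456 = 0.375704
P(A|B) = 0.211248 / 0.375704 ≈ 0.56227243

0.562272


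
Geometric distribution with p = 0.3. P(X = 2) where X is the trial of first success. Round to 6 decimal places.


P = (1-p)^(k-1) * p
(1-p)^(k-1) = 0.7^1 = 0.7
P = 0.7 * 0.3 = 0.21

0.210000


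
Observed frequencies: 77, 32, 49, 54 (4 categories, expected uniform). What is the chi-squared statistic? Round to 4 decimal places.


chi2 = sum((O-E)^2/E), E = total/4
total = 212, E = 212/4 = 53
(77 - 53)^2 / 53 = 576 / 53 = 576/53 ≈ 10.867925
(32 - 53)^2 / 53 = 441 / 53 = 441/53 ≈ 8.320755
(49 - 53)^2 / 53 = 16 / 53 = 16/53 ≈ 0.301887
(54 - 53)^2 / 53 = 1 / 53 = 1/53 ≈ 0.018868
chi2 = 1034/53 ≈ 19.509434

19.5094


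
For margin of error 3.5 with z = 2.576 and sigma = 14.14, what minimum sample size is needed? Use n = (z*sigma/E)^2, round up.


z*sigma/E = 2.576 * 14.14 / 3.5 = 10.40704
(z*sigma/E)^2 ≈ 108.306482
round up: n = 109

109


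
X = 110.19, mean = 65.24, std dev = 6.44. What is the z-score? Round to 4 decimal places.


z = (X - mu) / sigma
X - mu = 110.19 - 65.24 = 44.95
z = 44.95 / 6.44 = 4495/644 ≈ 6.979814

6.9798


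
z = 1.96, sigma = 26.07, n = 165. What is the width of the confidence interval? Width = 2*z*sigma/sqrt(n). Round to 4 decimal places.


width = 2*z*sigma/sqrt(n)
2*z*sigma = 2 * 1.96 * 26.07 = 102.1944
sqrt(165) ≈ 12.845233
width = 102.1944 / 12.845233 ≈ 7.955823

7.9558


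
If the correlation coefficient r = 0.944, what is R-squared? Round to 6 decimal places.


R^2 = r^2 = (0.944)^2 = 0.891136

0.891136


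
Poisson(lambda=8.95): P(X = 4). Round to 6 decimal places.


P = e^(-lam) * lam^k / k!
e^(-8.95) ≈ 0.0001297372
lam^k = 8.95^4 ≈ 6416.410506
k! = 4! = 24
P = 0.0001297372 * 6416.410506 / 24 ≈ 0.034685

0.034685


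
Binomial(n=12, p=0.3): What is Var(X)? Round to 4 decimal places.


Var = n*p*(1-p) = 12 * 0.3 * 0.7 = 2.52

2.5200


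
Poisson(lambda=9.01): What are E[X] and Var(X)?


E[X] = Var(X) = lambda = 9.01

9.01, 9.01


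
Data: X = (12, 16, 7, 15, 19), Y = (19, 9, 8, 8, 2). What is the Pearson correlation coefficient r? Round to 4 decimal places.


r = sum((xi-xbar)(yi-ybar)) / sqrt(sum((xi-xbar)^2) * sum((yi-ybar)^2))
n = 5, xbar = 69/5 = 13.8, ybar = 46/5 = 9.2
Sxy = sum((xi-xbar)(yi-ybar)) = -48.8
Sxx = sum((xi-xbar)^2) = 82.8
Syy = sum((yi-ybar)^2) = 150.8
sqrt(Sxx*Syy) ≈ 111.741845
r = Sxy / sqrt(Sxx*Syy) = -48.8 / 111.741845 ≈ -0.436721

-0.4367


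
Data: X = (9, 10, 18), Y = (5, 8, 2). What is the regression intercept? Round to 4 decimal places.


a = ybar - b*xbar, where b = sum((xi-xbar)(yi-ybar)) / sum((xi-xbar)^2)
n = 3, xbar = 37/3 ≈ 12.333333, ybar = 15/3 = 5
Sxy = sum((xi-xbar)(yi-ybar)) = -24
Sxx = sum((xi-xbar)^2) = 146/3 ≈ 48.666667
b = Sxy / Sxx = -36/73 ≈ -0.493151
a = 5 - (-0.493151) * 12.333333 = 809/73 ≈ 11.082192

11.0822


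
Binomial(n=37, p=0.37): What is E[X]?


E[X] = n*p = 37 * 0.37 = 13.69

13.69


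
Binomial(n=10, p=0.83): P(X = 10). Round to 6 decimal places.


P = C(n,k) * p^k * (1-p)^(n-k)
C(10,10) = 1
p^k = 0.83^10 ≈ 0.1551604
(1-p)^(n-k) = 0.17^0 = 1
P = 1 * 0.1551604 * 1 ≈ 0.155160

0.155160


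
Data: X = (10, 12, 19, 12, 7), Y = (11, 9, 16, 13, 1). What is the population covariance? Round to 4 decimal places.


Cov = (1/n)*sum((xi-xbar)(yi-ybar))
n = 5, xbar = 60/5 = 12, ybar = 50/5 = 10
sum((xi-xbar)(yi-ybar)) = 85
Cov = 85 / 5 = 17

17.0000


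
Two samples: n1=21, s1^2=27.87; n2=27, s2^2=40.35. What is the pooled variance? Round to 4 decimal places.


sp^2 = ((n1-1)*s1^2 + (n2-1)*s2^2)/(n1+n2-2)
(n1-1)*s1^2 = 20 * 27.87 = 557.4
(n2-1)*s2^2 = 26 * 40.35 = 1049.1
numerator = 557.4 + 1049.1 = 1606.5
n1+n2-2 = 46
sp^2 = 1606.5 / 46 = 3213/92 ≈ 34.923913

34.9239


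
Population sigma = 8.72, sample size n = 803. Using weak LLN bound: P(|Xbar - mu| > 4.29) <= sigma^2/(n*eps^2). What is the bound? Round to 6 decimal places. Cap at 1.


bound = min(1, sigma^2/(n*eps^2))
sigma^2 = 8.72^2 = 76.0384
n*eps^2 = 803 * 4.29^2 = 803 * 18.4041 = 14778.4923
sigma^2/(n*eps^2) = 76.0384 / 14778.4923 ≈ 0.00514521

0.005145


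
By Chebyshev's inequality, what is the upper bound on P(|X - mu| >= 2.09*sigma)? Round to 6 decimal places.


P <= 1/k^2
k^2 = 2.09^2 = 4.3681
1/k^2 = 1 / 4.3681 ≈ 0.22893249

0.228932


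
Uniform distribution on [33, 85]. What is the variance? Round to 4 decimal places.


Var = (b-a)^2 / 12
(b-a)^2 = (85 - 33)^2 = 2704
Var = 2704/12 ≈ 225.333333

225.3333


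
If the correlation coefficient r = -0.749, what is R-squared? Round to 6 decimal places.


R^2 = r^2 = (-0.749)^2 = 0.561001

0.561001


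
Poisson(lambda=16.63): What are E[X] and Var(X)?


E[X] = Var(X) = lambda = 16.63

16.63, 16.63


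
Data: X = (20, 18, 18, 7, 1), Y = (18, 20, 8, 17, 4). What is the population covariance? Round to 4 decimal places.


Cov = (1/n)*sum((xi-xbar)(yi-ybar))
n = 5, xbar = 64/5 = 12.8, ybar = 67/5 = 13.4
sum((xi-xbar)(yi-ybar)) = 129.4
Cov = 129.4 / 5 = 25.88

25.8800


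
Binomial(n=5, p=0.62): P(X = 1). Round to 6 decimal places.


P = C(n,k) * p^k * (1-p)^(n-k)
C(5,1) = 5
p^k = 0.62^1 = 0.62
(1-p)^(n-k) = 0.38^4 = 0.02085136
P = 5 * 0.62 * 0.02085136 ≈ 0.064639

0.064639


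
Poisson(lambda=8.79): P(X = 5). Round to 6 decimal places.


P = e^(-lam) * lam^k / k!
e^(-8.79) ≈ 0.0001522480
lam^k = 8.79^5 ≈ 52474.024698
k! = 5! = 120
P = 0.0001522480 * 52474.024698 / 120 ≈ 0.066576

0.066576


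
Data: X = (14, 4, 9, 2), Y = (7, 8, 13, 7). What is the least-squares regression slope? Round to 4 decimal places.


b = sum((xi-xbar)(yi-ybar)) / sum((xi-xbar)^2)
n = 4, xbar = 29/4 = 7.25, ybar = 35/4 = 8.75
Sxy = sum((xi-xbar)(yi-ybar)) = 7.25
Sxx = sum((xi-xbar)^2) = 86.75
b = Sxy / Sxx = 29/347 ≈ 0.083573

0.0836


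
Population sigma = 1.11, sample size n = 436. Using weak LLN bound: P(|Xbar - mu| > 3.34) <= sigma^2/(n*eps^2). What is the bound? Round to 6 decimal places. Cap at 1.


bound = min(1, sigma^2/(n*eps^2))
sigma^2 = 1.11^2 = 1.2321
n*eps^2 = 436 * 3.34^2 = 436 * 11.1556 = 4863.8416
sigma^2/(n*eps^2) = 1.2321 / 4863.8416 ≈ 0.00025332

0.000253


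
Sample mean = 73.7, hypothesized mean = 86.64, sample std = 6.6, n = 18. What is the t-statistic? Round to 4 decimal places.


t = (xbar - mu0) / (s/sqrt(n))
xbar - mu0 = 73.7 - 86.64 = -12.94
sqrt(18) ≈ 4.24264069
s/sqrt(n) = 6.6 / 4.24264069 ≈ 1.55563492
t = -12.94 / 1.55563492 ≈ -8.318147

-8.3181


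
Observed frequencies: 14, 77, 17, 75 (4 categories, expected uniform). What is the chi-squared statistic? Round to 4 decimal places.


chi2 = sum((O-E)^2/E), E = total/4
total = 183, E = 183/4 = 45.75
(14 - 45.75)^2 / 45.75 = 1008.0625 / 45.75 = 16129/732 ≈ 22.034153
(77 - 45.75)^2 / 45.75 = 976.5625 / 45.75 = 15625/732 ≈ 21.345628
(17 - 45.75)^2 / 45.75 = 826.5625 / 45.75 = 13225/732 ≈ 18.066940
(75 - 45.75)^2 / 45.75 = 855.5625 / 45.75 = 4563/244 ≈ 18.700820
chi2 = 4889/61 ≈ 80.147541

80.1475


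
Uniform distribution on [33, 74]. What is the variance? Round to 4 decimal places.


Var = (b-a)^2 / 12
(b-a)^2 = (74 - 33)^2 = 1681
Var = 1681/12 ≈ 140.083333

140.0833


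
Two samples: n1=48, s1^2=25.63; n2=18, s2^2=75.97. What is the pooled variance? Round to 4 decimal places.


sp^2 = ((n1-1)*s1^2 + (n2-1)*s2^2)/(n1+n2-2)
(n1-1)*s1^2 = 47 * 25.63 = 1204.61
(n2-1)*s2^2 = 17 * 75.97 = 1291.49
numerator = 1204.61 + 1291.49 = 2496.1
n1+n2-2 = 64
sp^2 = 2496.1 / 64 = 24961/640 ≈ 39.001563

39.0016


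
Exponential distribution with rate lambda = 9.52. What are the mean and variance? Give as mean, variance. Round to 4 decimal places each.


mean = 1/lam, var = 1/lam^2
mean = 1 / 9.52 = 25/238 ≈ 0.105042
lam^2 = 9.52^2 = 90.6304
var = 1 / 90.6304 ≈ 0.011034

0.1050, 0.0110


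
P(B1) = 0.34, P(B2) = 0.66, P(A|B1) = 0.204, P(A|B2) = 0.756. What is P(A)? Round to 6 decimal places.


P(A) = P(A|B1)*P(B1) + P(A|B2)*P(B2)
P(A|B1)*P(B1) = 0.204 * 0.34 = 0.06936
P(A|B2)*P(B2) = 0.756 * 0.66 = 0.49896
P(A) = 0.06936 + 0.49896 = 0.56832

0.568320


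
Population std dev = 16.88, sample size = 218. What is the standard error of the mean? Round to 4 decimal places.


SE = sigma / sqrt(n)
sqrt(218) ≈ 14.764823
SE = 16.88 / 14.764823 ≈ 1.143258

1.1433


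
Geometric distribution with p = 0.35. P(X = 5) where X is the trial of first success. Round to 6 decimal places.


P = (1-p)^(k-1) * p
(1-p)^(k-1) = 0.65^4 ≈ 0.1785063
P = 0.1785063 * 0.35 ≈ 0.06247719

0.062477


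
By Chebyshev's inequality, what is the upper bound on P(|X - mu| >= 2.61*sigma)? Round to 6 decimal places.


P <= 1/k^2
k^2 = 2.61^2 = 6.8121
1/k^2 = 1 / 6.8121 ≈ 0.14679761

0.146798


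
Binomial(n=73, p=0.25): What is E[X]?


E[X] = n*p = 73 * 0.25 = 18.25

18.25


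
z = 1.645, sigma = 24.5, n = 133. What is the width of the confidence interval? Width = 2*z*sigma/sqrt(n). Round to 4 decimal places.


width = 2*z*sigma/sqrt(n)
2*z*sigma = 2 * 1.645 * 24.5 = 80.605
sqrt(133) ≈ 11.532563
width = 80.605 / 11.532563 ≈ 6.989340

6.9893


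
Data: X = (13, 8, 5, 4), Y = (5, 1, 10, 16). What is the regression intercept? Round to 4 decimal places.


a = ybar - b*xbar, where b = sum((xi-xbar)(yi-ybar)) / sum((xi-xbar)^2)
n = 4, xbar = 30/4 = 7.5, ybar = 32/4 = 8
Sxy = sum((xi-xbar)(yi-ybar)) = -53
Sxx = sum((xi-xbar)^2) = 49
b = Sxy / Sxx = -53/49 ≈ -1.081633
a = 8 - (-1.081633) * 7.5 = 1579/98 ≈ 16.112245

16.1122


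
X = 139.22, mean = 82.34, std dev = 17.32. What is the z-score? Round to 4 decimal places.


z = (X - mu) / sigma
X - mu = 139.22 - 82.34 = 56.88
z = 56.88 / 17.32 = 1422/433 ≈ 3.284065

3.2841


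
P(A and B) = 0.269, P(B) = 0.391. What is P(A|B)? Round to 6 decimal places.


P(A|B) = P(A and B) / P(B) = 0.269 / 0.391 = 269/391 ≈ 0.68797954

0.687980


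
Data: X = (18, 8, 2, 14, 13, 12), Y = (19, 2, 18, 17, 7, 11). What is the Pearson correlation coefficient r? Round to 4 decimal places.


r = sum((xi-xbar)(yi-ybar)) / sqrt(sum((xi-xbar)^2) * sum((yi-ybar)^2))
n = 6, xbar = 67/6 ≈ 11.166667, ybar = 74/6 = 37/3 ≈ 12.333333
Sxy = sum((xi-xbar)(yi-ybar)) = 86/3 ≈ 28.666667
Sxx = sum((xi-xbar)^2) = 917/6 ≈ 152.833333
Syy = sum((yi-ybar)^2) = 706/3 ≈ 235.333333
sqrt(Sxx*Syy) ≈ 189.649091
r = Sxy / sqrt(Sxx*Syy) = 28.666667 / 189.649091 ≈ 0.151156

0.1512


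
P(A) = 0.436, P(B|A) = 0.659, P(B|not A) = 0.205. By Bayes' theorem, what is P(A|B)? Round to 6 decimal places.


P(A|B) = P(B|A)*P(A) / P(B), P(B) = P(B|A)*P(A) + P(B|not A)*P(not A)
P(B|A)*P(A) = 0.659 * 0.436 = 0.287324
P(B|not A)*P(not A) = 0.205 * 0.564 = 0.11562
P(B) = 0.287324 + 0.11562 = 0.402944
P(A|B) = 0.287324 / 0.402944 ≈ 0.71306186

0.713062


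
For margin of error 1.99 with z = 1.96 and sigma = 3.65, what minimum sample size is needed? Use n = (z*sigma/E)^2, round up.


z*sigma/E = 1.96 * 3.65 / 1.99 = 3577/995 ≈ 3.594975
(z*sigma/E)^2 ≈ 12.923844
round up: n = 13

13


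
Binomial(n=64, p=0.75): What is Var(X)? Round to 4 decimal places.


Var = n*p*(1-p) = 64 * 0.75 * 0.25 = 12

12.0000


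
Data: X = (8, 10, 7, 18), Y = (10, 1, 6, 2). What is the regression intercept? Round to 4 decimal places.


a = ybar - b*xbar, where b = sum((xi-xbar)(yi-ybar)) / sum((xi-xbar)^2)
n = 4, xbar = 43/4 = 10.75, ybar = 19/4 = 4.75
Sxy = sum((xi-xbar)(yi-ybar)) = -36.25
Sxx = sum((xi-xbar)^2) = 74.75
b = Sxy / Sxx = -145/299 ≈ -0.484950
a = 4.75 - (-0.484950) * 10.75 = 2979/299 ≈ 9.963211

9.9632


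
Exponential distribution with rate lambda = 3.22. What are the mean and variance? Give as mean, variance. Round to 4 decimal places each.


mean = 1/lam, var = 1/lam^2
mean = 1 / 3.22 = 50/161 ≈ 0.310559
lam^2 = 3.22^2 = 10.3684
var = 1 / 10.3684 ≈ 0.096447

0.3106, 0.0964


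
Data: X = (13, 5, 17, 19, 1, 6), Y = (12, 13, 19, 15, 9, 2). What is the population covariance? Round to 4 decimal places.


Cov = (1/n)*sum((xi-xbar)(yi-ybar))
n = 6, xbar = 61/6 ≈ 10.166667, ybar = 70/6 = 35/3 ≈ 11.666667
sum((xi-xbar)(yi-ybar)) = 415/3 ≈ 138.333333
Cov = 138.333333 / 6 = 415/18 ≈ 23.055556

23.0556


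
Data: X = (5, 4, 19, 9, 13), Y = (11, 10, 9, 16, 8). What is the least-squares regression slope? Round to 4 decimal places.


b = sum((xi-xbar)(yi-ybar)) / sum((xi-xbar)^2)
n = 5, xbar = 50/5 = 10, ybar = 54/5 = 10.8
Sxy = sum((xi-xbar)(yi-ybar)) = -26
Sxx = sum((xi-xbar)^2) = 152
b = Sxy / Sxx = -13/76 ≈ -0.171053

-0.1711


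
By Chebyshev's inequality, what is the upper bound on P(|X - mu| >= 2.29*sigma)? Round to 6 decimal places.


P <= 1/k^2
k^2 = 2.29^2 = 5.2441
1/k^2 = 1 / 5.2441 ≈ 0.19069049

0.190690


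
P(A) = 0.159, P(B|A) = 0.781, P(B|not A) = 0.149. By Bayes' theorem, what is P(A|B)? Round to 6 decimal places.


P(A|B) = P(B|A)*P(A) / P(B), P(B) = P(B|A)*P(A) + P(B|not A)*P(not A)
P(B|A)*P(A) = 0.781 * 0.159 = 0.124179
P(B|not A)*P(not A) = 0.149 * 0.841 = 0.125309
P(B) = 0.124179 + 0.125309 = 0.249488
P(A|B) = 0.124179 / 0.249488 ≈ 0.49773536

0.497735


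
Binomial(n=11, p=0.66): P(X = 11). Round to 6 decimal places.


P = C(n,k) * p^k * (1-p)^(n-k)
C(11,11) = 1
p^k = 0.66^11 ≈ 0.01035102
(1-p)^(n-k) = 0.34^0 = 1
P = 1 * 0.01035102 * 1 ≈ 0.010351

0.010351


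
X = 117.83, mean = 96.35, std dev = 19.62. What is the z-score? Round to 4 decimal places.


z = (X - mu) / sigma
X - mu = 117.83 - 96.35 = 21.48
z = 21.48 / 19.62 = 358/327 ≈ 1.094801

1.0948


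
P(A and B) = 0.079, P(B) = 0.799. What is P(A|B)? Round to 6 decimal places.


P(A|B) = P(A and B) / P(B) = 0.079 / 0.799 = 79/799 ≈ 0.09887359

0.098874


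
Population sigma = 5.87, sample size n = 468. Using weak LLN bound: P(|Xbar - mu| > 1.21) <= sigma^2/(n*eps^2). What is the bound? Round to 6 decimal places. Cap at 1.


bound = min(1, sigma^2/(n*eps^2))
sigma^2 = 5.87^2 = 34.4569
n*eps^2 = 468 * 1.21^2 = 468 * 1.4641 = 685.1988
sigma^2/(n*eps^2) = 34.4569 / 685.1988 ≈ 0.05028745

0.050287


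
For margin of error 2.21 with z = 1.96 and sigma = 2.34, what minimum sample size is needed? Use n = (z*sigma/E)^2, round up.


z*sigma/E = 1.96 * 2.34 / 2.21 = 882/425 ≈ 2.075294
(z*sigma/E)^2 ≈ 4.306846
round up: n = 5

5


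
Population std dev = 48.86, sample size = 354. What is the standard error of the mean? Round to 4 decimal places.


SE = sigma / sqrt(n)
sqrt(354) ≈ 18.814888
SE = 48.86 / 18.814888 ≈ 2.596880

2.5969


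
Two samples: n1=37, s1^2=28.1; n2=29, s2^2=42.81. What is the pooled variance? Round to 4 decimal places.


sp^2 = ((n1-1)*s1^2 + (n2-1)*s2^2)/(n1+n2-2)
(n1-1)*s1^2 = 36 * 28.1 = 1011.6
(n2-1)*s2^2 = 28 * 42.81 = 1198.68
numerator = 1011.6 + 1198.68 = 2210.28
n1+n2-2 = 64
sp^2 = 2210.28 / 64 = 34.535625

34.5356


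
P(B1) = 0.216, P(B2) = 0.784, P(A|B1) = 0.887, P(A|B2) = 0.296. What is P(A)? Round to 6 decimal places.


P(A) = P(A|B1)*P(B1) + P(A|B2)*P(B2)
P(A|B1)*P(B1) = 0.887 * 0.216 = 0.191592
P(A|B2)*P(B2) = 0.296 * 0.784 = 0.232064
P(A) = 0.191592 + 0.232064 = 0.423656

0.423656


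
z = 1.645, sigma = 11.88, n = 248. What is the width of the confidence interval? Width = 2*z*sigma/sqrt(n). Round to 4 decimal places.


width = 2*z*sigma/sqrt(n)
2*z*sigma = 2 * 1.645 * 11.88 = 39.0852
sqrt(248) ≈ 15.748016
width = 39.0852 / 15.748016 ≈ 2.481913

2.4819


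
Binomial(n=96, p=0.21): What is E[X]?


E[X] = n*p = 96 * 0.21 = 20.16

20.16


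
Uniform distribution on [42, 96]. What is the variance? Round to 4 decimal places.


Var = (b-a)^2 / 12
(b-a)^2 = (96 - 42)^2 = 2916
Var = 2916/12 = 243

243.0000


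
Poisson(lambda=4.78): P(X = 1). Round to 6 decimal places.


P = e^(-lam) * lam^k / k!
e^(-4.78) ≈ 0.008395999
lam^k = 4.78^1 = 4.78
k! = 1! = 1
P = 0.008395999 * 4.78 / 1 ≈ 0.040133

0.040133


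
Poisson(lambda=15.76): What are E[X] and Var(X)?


E[X] = Var(X) = lambda = 15.76

15.76, 15.76


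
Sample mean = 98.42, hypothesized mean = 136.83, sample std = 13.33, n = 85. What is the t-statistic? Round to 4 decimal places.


t = (xbar - mu0) / (s/sqrt(n))
xbar - mu0 = 98.42 - 136.83 = -38.41
sqrt(85) ≈ 9.21954446
s/sqrt(n) = 13.33 / 9.21954446 ≈ 1.44584150
t = -38.41 / 1.44584150 ≈ -26.565844

-26.5658


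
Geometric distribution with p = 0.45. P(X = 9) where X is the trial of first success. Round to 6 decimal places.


P = (1-p)^(k-1) * p
(1-p)^(k-1) = 0.55^8 ≈ 0.008373394
P = 0.008373394 * 0.45 ≈ 0.003768027

0.003768


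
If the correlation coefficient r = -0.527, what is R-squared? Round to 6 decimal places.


R^2 = r^2 = (-0.527)^2 = 0.277729

0.277729


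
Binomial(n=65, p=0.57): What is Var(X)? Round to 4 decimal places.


Var = n*p*(1-p) = 65 * 0.57 * 0.43 = 15.9315

15.9315


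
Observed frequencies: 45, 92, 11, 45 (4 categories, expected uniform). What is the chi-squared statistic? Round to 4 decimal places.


chi2 = sum((O-E)^2/E), E = total/4
total = 193, E = 193/4 = 48.25
(45 - 48.25)^2 / 48.25 = 10.5625 / 48.25 = 169/772 ≈ 0.218912
(92 - 48.25)^2 / 48.25 = 1914.0625 / 48.25 = 30625/772 ≈ 39.669689
(11 - 48.25)^2 / 48.25 = 1387.5625 / 48.25 = 22201/772 ≈ 28.757772
(45 - 48.25)^2 / 48.25 = 10.5625 / 48.25 = 169/772 ≈ 0.218912
chi2 = 13291/193 ≈ 68.865285

68.8653


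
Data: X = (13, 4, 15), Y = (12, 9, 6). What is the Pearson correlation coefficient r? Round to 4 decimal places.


r = sum((xi-xbar)(yi-ybar)) / sqrt(sum((xi-xbar)^2) * sum((yi-ybar)^2))
n = 3, xbar = 32/3 ≈ 10.666667, ybar = 27/3 = 9
Sxy = sum((xi-xbar)(yi-ybar)) = -6
Sxx = sum((xi-xbar)^2) = 206/3 ≈ 68.666667
Syy = sum((yi-ybar)^2) = 18
sqrt(Sxx*Syy) ≈ 35.156792
r = Sxy / sqrt(Sxx*Syy) = -6 / 35.156792 ≈ -0.170664

-0.1707


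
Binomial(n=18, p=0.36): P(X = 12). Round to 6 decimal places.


P = C(n,k) * p^k * (1-p)^(n-k)
C(18,12) = 18564
p^k = 0.36^12 ≈ 0.000004738381
(1-p)^(n-k) = 0.64^6 ≈ 0.06871948
P = 18564 * 0.000004738381 * 0.06871948 ≈ 0.006045

0.006045


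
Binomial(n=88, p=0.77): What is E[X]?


E[X] = n*p = 88 * 0.77 = 67.76

67.76


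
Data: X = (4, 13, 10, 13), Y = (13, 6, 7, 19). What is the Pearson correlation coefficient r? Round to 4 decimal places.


r = sum((xi-xbar)(yi-ybar)) / sqrt(sum((xi-xbar)^2) * sum((yi-ybar)^2))
n = 4, xbar = 40/4 = 10, ybar = 45/4 = 11.25
Sxy = sum((xi-xbar)(yi-ybar)) = -3
Sxx = sum((xi-xbar)^2) = 54
Syy = sum((yi-ybar)^2) = 108.75
sqrt(Sxx*Syy) ≈ 76.632239
r = Sxy / sqrt(Sxx*Syy) = -3 / 76.632239 ≈ -0.039148

-0.0391


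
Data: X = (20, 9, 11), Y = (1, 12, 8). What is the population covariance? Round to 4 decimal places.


Cov = (1/n)*sum((xi-xbar)(yi-ybar))
n = 3, xbar = 40/3 ≈ 13.333333, ybar = 21/3 = 7
sum((xi-xbar)(yi-ybar)) = -64
Cov = -64 / 3 = -64/3 ≈ -21.333333

-21.3333


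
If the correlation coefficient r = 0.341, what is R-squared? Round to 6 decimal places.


R^2 = r^2 = (0.341)^2 = 0.116281

0.116281


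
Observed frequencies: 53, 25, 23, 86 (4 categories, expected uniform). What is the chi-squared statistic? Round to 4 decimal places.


chi2 = sum((O-E)^2/E), E = total/4
total = 187, E = 187/4 = 46.75
(53 - 46.75)^2 / 46.75 = 39.0625 / 46.75 = 625/748 ≈ 0.835561
(25 - 46.75)^2 / 46.75 = 473.0625 / 46.75 = 7569/748 ≈ 10.118984
(23 - 46.75)^2 / 46.75 = 564.0625 / 46.75 = 9025/748 ≈ 12.065508
(86 - 46.75)^2 / 46.75 = 1540.5625 / 46.75 = 24649/748 ≈ 32.953209
chi2 = 10467/187 ≈ 55.973262

55.9733


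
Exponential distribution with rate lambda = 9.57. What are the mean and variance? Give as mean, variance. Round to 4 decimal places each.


mean = 1/lam, var = 1/lam^2
mean = 1 / 9.57 = 100/957 ≈ 0.104493
lam^2 = 9.57^2 = 91.5849
var = 1 / 91.5849 ≈ 0.010919

0.1045, 0.0109


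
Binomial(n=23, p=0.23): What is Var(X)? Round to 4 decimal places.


Var = n*p*(1-p) = 23 * 0.23 * 0.77 = 4.0733

4.0733


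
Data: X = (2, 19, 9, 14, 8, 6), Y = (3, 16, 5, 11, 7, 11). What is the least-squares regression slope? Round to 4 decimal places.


b = sum((xi-xbar)(yi-ybar)) / sum((xi-xbar)^2)
n = 6, xbar = 58/6 = 29/3 ≈ 9.666667, ybar = 53/6 ≈ 8.833333
Sxy = sum((xi-xbar)(yi-ybar)) = 356/3 ≈ 118.666667
Sxx = sum((xi-xbar)^2) = 544/3 ≈ 181.333333
b = Sxy / Sxx = 89/136 ≈ 0.654412

0.6544


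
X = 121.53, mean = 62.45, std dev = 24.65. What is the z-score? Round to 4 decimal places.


z = (X - mu) / sigma
X - mu = 121.53 - 62.45 = 59.08
z = 59.08 / 24.65 = 5908/2465 ≈ 2.396755

2.3968


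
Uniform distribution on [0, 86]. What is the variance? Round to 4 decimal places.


Var = (b-a)^2 / 12
(b-a)^2 = (86 - 0)^2 = 7396
Var = 7396/12 ≈ 616.333333

616.3333


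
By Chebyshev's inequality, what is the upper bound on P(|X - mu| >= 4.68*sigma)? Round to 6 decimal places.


P <= 1/k^2
k^2 = 4.68^2 = 21.9024
1/k^2 = 1 / 21.9024 ≈ 0.04565710

0.045657


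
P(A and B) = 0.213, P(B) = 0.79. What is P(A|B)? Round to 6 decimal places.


P(A|B) = P(A and B) / P(B) = 0.213 / 0.79 = 213/790 ≈ 0.26962025

0.269620


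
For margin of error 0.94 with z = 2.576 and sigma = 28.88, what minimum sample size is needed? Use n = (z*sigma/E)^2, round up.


z*sigma/E = 2.576 * 28.88 / 0.94 = 464968/5875 ≈ 79.143489
(z*sigma/E)^2 ≈ 6263.691908
round up: n = 6264

6264


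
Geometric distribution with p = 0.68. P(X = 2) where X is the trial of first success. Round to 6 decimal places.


P = (1-p)^(k-1) * p
(1-p)^(k-1) = 0.32^1 = 0.32
P = 0.32 * 0.68 = 0.2176

0.217600


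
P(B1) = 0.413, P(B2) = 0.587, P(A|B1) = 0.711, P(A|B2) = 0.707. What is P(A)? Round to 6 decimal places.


P(A) = P(A|B1)*P(B1) + P(A|B2)*P(B2)
P(A|B1)*P(B1) = 0.711 * 0.413 = 0.293643
P(A|B2)*P(B2) = 0.707 * 0.587 = 0.415009
P(A) = 0.293643 + 0.415009 = 0.708652

0.708652


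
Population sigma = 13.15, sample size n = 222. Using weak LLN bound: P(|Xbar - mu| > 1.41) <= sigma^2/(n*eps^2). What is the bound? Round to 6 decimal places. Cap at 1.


bound = min(1, sigma^2/(n*eps^2))
sigma^2 = 13.15^2 = 172.9225
n*eps^2 = 222 * 1.41^2 = 222 * 1.9881 = 441.3582
sigma^2/(n*eps^2) = 172.9225 / 441.3582 ≈ 0.39179628

0.391796


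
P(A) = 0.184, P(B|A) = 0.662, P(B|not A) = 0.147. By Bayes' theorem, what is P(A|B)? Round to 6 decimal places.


P(A|B) = P(B|A)*P(A) / P(B), P(B) = P(B|A)*P(A) + P(B|not A)*P(not A)
P(B|A)*P(A) = 0.662 * 0.184 = 0.121808
P(B|not A)*P(not A) = 0.147 * 0.816 = 0.119952
P(B) = 0.121808 + 0.119952 = 0.24176
P(A|B) = 0.121808 / 0.24176 ≈ 0.50383852

0.503839


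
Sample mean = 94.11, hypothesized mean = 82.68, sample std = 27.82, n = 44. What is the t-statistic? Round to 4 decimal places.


t = (xbar - mu0) / (s/sqrt(n))
xbar - mu0 = 94.11 - 82.68 = 11.43
sqrt(44) ≈ 6.63324958
s/sqrt(n) = 27.82 / 6.63324958 ≈ 4.19402280
t = 11.43 / 4.19402280 ≈ 2.725307

2.7253


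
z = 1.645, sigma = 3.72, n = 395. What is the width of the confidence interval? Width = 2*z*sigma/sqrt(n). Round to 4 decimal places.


width = 2*z*sigma/sqrt(n)
2*z*sigma = 2 * 1.645 * 3.72 = 12.2388
sqrt(395) ≈ 19.874607
width = 12.2388 / 19.874607 ≈ 0.615801

0.6158


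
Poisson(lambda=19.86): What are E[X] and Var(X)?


E[X] = Var(X) = lambda = 19.86

19.86, 19.86


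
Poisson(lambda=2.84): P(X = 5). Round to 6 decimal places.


P = e^(-lam) * lam^k / k!
e^(-2.84) ≈ 0.05842567
lam^k = 2.84^5 ≈ 184.753086
k! = 5! = 120
P = 0.05842567 * 184.753086 / 120 ≈ 0.089953

0.089953


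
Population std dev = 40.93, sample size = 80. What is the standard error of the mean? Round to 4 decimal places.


SE = sigma / sqrt(n)
sqrt(80) ≈ 8.944272
SE = 40.93 / 8.944272 ≈ 4.576113

4.5761


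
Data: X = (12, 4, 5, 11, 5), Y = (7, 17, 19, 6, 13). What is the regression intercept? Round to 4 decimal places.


a = ybar - b*xbar, where b = sum((xi-xbar)(yi-ybar)) / sum((xi-xbar)^2)
n = 5, xbar = 37/5 = 7.4, ybar = 62/5 = 12.4
Sxy = sum((xi-xbar)(yi-ybar)) = -80.8
Sxx = sum((xi-xbar)^2) = 57.2
b = Sxy / Sxx = -202/143 ≈ -1.412587
a = 12.4 - (-1.412587) * 7.4 = 3268/143 ≈ 22.853147

22.8531


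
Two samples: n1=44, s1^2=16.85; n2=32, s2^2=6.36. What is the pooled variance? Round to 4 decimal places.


sp^2 = ((n1-1)*s1^2 + (n2-1)*s2^2)/(n1+n2-2)
(n1-1)*s1^2 = 43 * 16.85 = 724.55
(n2-1)*s2^2 = 31 * 6.36 = 197.16
numerator = 724.55 + 197.16 = 921.71
n1+n2-2 = 74
sp^2 = 921.71 / 74 = 92171/7400 ≈ 12.455541

12.4555


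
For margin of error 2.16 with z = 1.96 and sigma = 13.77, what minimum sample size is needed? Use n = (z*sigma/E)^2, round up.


z*sigma/E = 1.96 * 13.77 / 2.16 = 12.495
(z*sigma/E)^2 = 156.125025
round up: n = 157

157


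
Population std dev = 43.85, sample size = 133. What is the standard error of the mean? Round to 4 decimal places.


SE = sigma / sqrt(n)
sqrt(133) ≈ 11.532563
SE = 43.85 / 11.532563 ≈ 3.802277

3.8023


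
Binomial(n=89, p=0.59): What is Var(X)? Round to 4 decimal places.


Var = n*p*(1-p) = 89 * 0.59 * 0.41 = 21.5291

21.5291


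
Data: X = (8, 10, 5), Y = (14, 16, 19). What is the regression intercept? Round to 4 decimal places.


a = ybar - b*xbar, where b = sum((xi-xbar)(yi-ybar)) / sum((xi-xbar)^2)
n = 3, xbar = 23/3 ≈ 7.666667, ybar = 49/3 ≈ 16.333333
Sxy = sum((xi-xbar)(yi-ybar)) = -26/3 ≈ -8.666667
Sxx = sum((xi-xbar)^2) = 38/3 ≈ 12.666667
b = Sxy / Sxx = -13/19 ≈ -0.684211
a = 16.333333 - (-0.684211) * 7.666667 = 410/19 ≈ 21.578947

21.5789


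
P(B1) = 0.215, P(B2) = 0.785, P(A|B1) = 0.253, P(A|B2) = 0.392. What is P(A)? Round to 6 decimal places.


P(A) = P(A|B1)*P(B1) + P(A|B2)*P(B2)
P(A|B1)*P(B1) = 0.253 * 0.215 = 0.054395
P(A|B2)*P(B2) = 0.392 * 0.785 = 0.30772
P(A) = 0.054395 + 0.30772 = 0.362115

0.362115


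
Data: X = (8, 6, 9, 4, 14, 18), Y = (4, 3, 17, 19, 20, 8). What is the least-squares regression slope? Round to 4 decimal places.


b = sum((xi-xbar)(yi-ybar)) / sum((xi-xbar)^2)
n = 6, xbar = 59/6 ≈ 9.833333, ybar = 71/6 ≈ 11.833333
Sxy = sum((xi-xbar)(yi-ybar)) = 29/6 ≈ 4.833333
Sxx = sum((xi-xbar)^2) = 821/6 ≈ 136.833333
b = Sxy / Sxx = 29/821 ≈ 0.035323

0.0353


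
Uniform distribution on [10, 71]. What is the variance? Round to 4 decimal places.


Var = (b-a)^2 / 12
(b-a)^2 = (71 - 10)^2 = 3721
Var = 3721/12 ≈ 310.083333

310.0833


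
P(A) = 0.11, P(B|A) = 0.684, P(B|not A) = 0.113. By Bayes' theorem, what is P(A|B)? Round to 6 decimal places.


P(A|B) = P(B|A)*P(A) / P(B), P(B) = P(B|A)*P(A) + P(B|not A)*P(not A)
P(B|A)*P(A) = 0.684 * 0.11 = 0.07524
P(B|not A)*P(not A) = 0.113 * 0.89 = 0.10057
P(B) = 0.07524 + 0.10057 = 0.17581
P(A|B) = 0.07524 / 0.17581 ≈ 0.42796200

0.427962


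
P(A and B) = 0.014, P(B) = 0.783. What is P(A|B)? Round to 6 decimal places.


P(A|B) = P(A and B) / P(B) = 0.014 / 0.783 = 14/783 ≈ 0.01787995

0.017880


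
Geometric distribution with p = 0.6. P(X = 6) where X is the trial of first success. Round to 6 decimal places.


P = (1-p)^(k-1) * p
(1-p)^(k-1) = 0.4^5 = 0.01024
P = 0.01024 * 0.6 = 0.006144

0.006144


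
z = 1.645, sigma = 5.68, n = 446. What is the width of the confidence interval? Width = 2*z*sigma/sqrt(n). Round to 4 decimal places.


width = 2*z*sigma/sqrt(n)
2*z*sigma = 2 * 1.645 * 5.68 = 18.6872
sqrt(446) ≈ 21.118712
width = 18.6872 / 21.118712 ≈ 0.884865

0.8849


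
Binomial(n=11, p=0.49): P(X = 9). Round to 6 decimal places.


P = C(n,k) * p^k * (1-p)^(n-k)
C(11,9) = 55
p^k = 0.49^9 ≈ 0.001628414
(1-p)^(n-k) = 0.51^2 = 0.2601
P = 55 * 0.001628414 * 0.2601 ≈ 0.023295

0.023295
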